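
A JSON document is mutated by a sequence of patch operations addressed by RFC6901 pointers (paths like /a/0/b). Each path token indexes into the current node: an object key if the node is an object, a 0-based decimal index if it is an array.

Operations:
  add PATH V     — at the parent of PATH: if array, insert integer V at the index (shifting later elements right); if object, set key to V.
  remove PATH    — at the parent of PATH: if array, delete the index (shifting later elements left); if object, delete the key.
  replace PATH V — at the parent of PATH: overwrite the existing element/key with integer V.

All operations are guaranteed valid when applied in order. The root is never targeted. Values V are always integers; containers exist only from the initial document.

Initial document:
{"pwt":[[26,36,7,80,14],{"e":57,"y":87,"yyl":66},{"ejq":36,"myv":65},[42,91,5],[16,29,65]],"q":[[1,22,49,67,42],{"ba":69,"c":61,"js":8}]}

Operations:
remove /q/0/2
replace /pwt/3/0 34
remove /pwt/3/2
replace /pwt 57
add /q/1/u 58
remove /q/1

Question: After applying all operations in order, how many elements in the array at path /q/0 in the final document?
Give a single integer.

After op 1 (remove /q/0/2): {"pwt":[[26,36,7,80,14],{"e":57,"y":87,"yyl":66},{"ejq":36,"myv":65},[42,91,5],[16,29,65]],"q":[[1,22,67,42],{"ba":69,"c":61,"js":8}]}
After op 2 (replace /pwt/3/0 34): {"pwt":[[26,36,7,80,14],{"e":57,"y":87,"yyl":66},{"ejq":36,"myv":65},[34,91,5],[16,29,65]],"q":[[1,22,67,42],{"ba":69,"c":61,"js":8}]}
After op 3 (remove /pwt/3/2): {"pwt":[[26,36,7,80,14],{"e":57,"y":87,"yyl":66},{"ejq":36,"myv":65},[34,91],[16,29,65]],"q":[[1,22,67,42],{"ba":69,"c":61,"js":8}]}
After op 4 (replace /pwt 57): {"pwt":57,"q":[[1,22,67,42],{"ba":69,"c":61,"js":8}]}
After op 5 (add /q/1/u 58): {"pwt":57,"q":[[1,22,67,42],{"ba":69,"c":61,"js":8,"u":58}]}
After op 6 (remove /q/1): {"pwt":57,"q":[[1,22,67,42]]}
Size at path /q/0: 4

Answer: 4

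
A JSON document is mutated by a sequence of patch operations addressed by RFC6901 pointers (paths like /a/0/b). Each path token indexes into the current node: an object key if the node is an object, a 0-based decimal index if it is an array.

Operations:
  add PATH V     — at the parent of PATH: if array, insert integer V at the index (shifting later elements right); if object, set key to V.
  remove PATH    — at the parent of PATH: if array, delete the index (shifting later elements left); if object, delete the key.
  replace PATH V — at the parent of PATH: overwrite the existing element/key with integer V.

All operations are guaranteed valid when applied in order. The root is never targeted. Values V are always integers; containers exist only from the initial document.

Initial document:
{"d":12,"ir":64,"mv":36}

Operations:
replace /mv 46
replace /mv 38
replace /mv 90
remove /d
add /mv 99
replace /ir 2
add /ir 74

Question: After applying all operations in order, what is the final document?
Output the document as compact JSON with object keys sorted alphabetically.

After op 1 (replace /mv 46): {"d":12,"ir":64,"mv":46}
After op 2 (replace /mv 38): {"d":12,"ir":64,"mv":38}
After op 3 (replace /mv 90): {"d":12,"ir":64,"mv":90}
After op 4 (remove /d): {"ir":64,"mv":90}
After op 5 (add /mv 99): {"ir":64,"mv":99}
After op 6 (replace /ir 2): {"ir":2,"mv":99}
After op 7 (add /ir 74): {"ir":74,"mv":99}

Answer: {"ir":74,"mv":99}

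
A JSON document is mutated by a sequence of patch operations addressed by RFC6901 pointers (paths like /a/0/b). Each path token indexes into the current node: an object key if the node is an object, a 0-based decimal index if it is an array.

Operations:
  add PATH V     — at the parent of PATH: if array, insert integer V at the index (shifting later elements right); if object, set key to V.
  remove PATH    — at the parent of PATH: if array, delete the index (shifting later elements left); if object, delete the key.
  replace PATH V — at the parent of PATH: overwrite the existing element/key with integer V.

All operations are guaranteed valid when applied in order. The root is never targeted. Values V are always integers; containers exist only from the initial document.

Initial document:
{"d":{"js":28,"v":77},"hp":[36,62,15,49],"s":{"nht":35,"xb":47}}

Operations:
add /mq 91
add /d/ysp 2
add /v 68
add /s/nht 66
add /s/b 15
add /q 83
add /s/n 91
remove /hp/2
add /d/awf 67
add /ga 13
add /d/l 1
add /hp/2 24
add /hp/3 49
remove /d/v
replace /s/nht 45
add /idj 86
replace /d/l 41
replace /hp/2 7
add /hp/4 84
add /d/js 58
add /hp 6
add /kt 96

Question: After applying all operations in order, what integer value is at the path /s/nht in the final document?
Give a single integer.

After op 1 (add /mq 91): {"d":{"js":28,"v":77},"hp":[36,62,15,49],"mq":91,"s":{"nht":35,"xb":47}}
After op 2 (add /d/ysp 2): {"d":{"js":28,"v":77,"ysp":2},"hp":[36,62,15,49],"mq":91,"s":{"nht":35,"xb":47}}
After op 3 (add /v 68): {"d":{"js":28,"v":77,"ysp":2},"hp":[36,62,15,49],"mq":91,"s":{"nht":35,"xb":47},"v":68}
After op 4 (add /s/nht 66): {"d":{"js":28,"v":77,"ysp":2},"hp":[36,62,15,49],"mq":91,"s":{"nht":66,"xb":47},"v":68}
After op 5 (add /s/b 15): {"d":{"js":28,"v":77,"ysp":2},"hp":[36,62,15,49],"mq":91,"s":{"b":15,"nht":66,"xb":47},"v":68}
After op 6 (add /q 83): {"d":{"js":28,"v":77,"ysp":2},"hp":[36,62,15,49],"mq":91,"q":83,"s":{"b":15,"nht":66,"xb":47},"v":68}
After op 7 (add /s/n 91): {"d":{"js":28,"v":77,"ysp":2},"hp":[36,62,15,49],"mq":91,"q":83,"s":{"b":15,"n":91,"nht":66,"xb":47},"v":68}
After op 8 (remove /hp/2): {"d":{"js":28,"v":77,"ysp":2},"hp":[36,62,49],"mq":91,"q":83,"s":{"b":15,"n":91,"nht":66,"xb":47},"v":68}
After op 9 (add /d/awf 67): {"d":{"awf":67,"js":28,"v":77,"ysp":2},"hp":[36,62,49],"mq":91,"q":83,"s":{"b":15,"n":91,"nht":66,"xb":47},"v":68}
After op 10 (add /ga 13): {"d":{"awf":67,"js":28,"v":77,"ysp":2},"ga":13,"hp":[36,62,49],"mq":91,"q":83,"s":{"b":15,"n":91,"nht":66,"xb":47},"v":68}
After op 11 (add /d/l 1): {"d":{"awf":67,"js":28,"l":1,"v":77,"ysp":2},"ga":13,"hp":[36,62,49],"mq":91,"q":83,"s":{"b":15,"n":91,"nht":66,"xb":47},"v":68}
After op 12 (add /hp/2 24): {"d":{"awf":67,"js":28,"l":1,"v":77,"ysp":2},"ga":13,"hp":[36,62,24,49],"mq":91,"q":83,"s":{"b":15,"n":91,"nht":66,"xb":47},"v":68}
After op 13 (add /hp/3 49): {"d":{"awf":67,"js":28,"l":1,"v":77,"ysp":2},"ga":13,"hp":[36,62,24,49,49],"mq":91,"q":83,"s":{"b":15,"n":91,"nht":66,"xb":47},"v":68}
After op 14 (remove /d/v): {"d":{"awf":67,"js":28,"l":1,"ysp":2},"ga":13,"hp":[36,62,24,49,49],"mq":91,"q":83,"s":{"b":15,"n":91,"nht":66,"xb":47},"v":68}
After op 15 (replace /s/nht 45): {"d":{"awf":67,"js":28,"l":1,"ysp":2},"ga":13,"hp":[36,62,24,49,49],"mq":91,"q":83,"s":{"b":15,"n":91,"nht":45,"xb":47},"v":68}
After op 16 (add /idj 86): {"d":{"awf":67,"js":28,"l":1,"ysp":2},"ga":13,"hp":[36,62,24,49,49],"idj":86,"mq":91,"q":83,"s":{"b":15,"n":91,"nht":45,"xb":47},"v":68}
After op 17 (replace /d/l 41): {"d":{"awf":67,"js":28,"l":41,"ysp":2},"ga":13,"hp":[36,62,24,49,49],"idj":86,"mq":91,"q":83,"s":{"b":15,"n":91,"nht":45,"xb":47},"v":68}
After op 18 (replace /hp/2 7): {"d":{"awf":67,"js":28,"l":41,"ysp":2},"ga":13,"hp":[36,62,7,49,49],"idj":86,"mq":91,"q":83,"s":{"b":15,"n":91,"nht":45,"xb":47},"v":68}
After op 19 (add /hp/4 84): {"d":{"awf":67,"js":28,"l":41,"ysp":2},"ga":13,"hp":[36,62,7,49,84,49],"idj":86,"mq":91,"q":83,"s":{"b":15,"n":91,"nht":45,"xb":47},"v":68}
After op 20 (add /d/js 58): {"d":{"awf":67,"js":58,"l":41,"ysp":2},"ga":13,"hp":[36,62,7,49,84,49],"idj":86,"mq":91,"q":83,"s":{"b":15,"n":91,"nht":45,"xb":47},"v":68}
After op 21 (add /hp 6): {"d":{"awf":67,"js":58,"l":41,"ysp":2},"ga":13,"hp":6,"idj":86,"mq":91,"q":83,"s":{"b":15,"n":91,"nht":45,"xb":47},"v":68}
After op 22 (add /kt 96): {"d":{"awf":67,"js":58,"l":41,"ysp":2},"ga":13,"hp":6,"idj":86,"kt":96,"mq":91,"q":83,"s":{"b":15,"n":91,"nht":45,"xb":47},"v":68}
Value at /s/nht: 45

Answer: 45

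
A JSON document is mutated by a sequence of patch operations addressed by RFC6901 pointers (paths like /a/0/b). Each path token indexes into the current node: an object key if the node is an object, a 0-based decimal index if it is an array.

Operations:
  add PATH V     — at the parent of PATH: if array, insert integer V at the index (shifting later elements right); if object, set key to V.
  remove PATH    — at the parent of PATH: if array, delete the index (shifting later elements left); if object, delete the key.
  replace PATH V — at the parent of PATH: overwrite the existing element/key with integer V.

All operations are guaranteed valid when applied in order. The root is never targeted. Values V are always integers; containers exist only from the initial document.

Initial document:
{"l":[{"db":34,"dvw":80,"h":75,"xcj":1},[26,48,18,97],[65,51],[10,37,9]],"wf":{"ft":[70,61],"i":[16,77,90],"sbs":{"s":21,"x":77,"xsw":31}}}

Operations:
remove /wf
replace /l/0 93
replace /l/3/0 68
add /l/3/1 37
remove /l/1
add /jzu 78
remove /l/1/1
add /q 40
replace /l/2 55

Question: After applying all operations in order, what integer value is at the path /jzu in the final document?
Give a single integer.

Answer: 78

Derivation:
After op 1 (remove /wf): {"l":[{"db":34,"dvw":80,"h":75,"xcj":1},[26,48,18,97],[65,51],[10,37,9]]}
After op 2 (replace /l/0 93): {"l":[93,[26,48,18,97],[65,51],[10,37,9]]}
After op 3 (replace /l/3/0 68): {"l":[93,[26,48,18,97],[65,51],[68,37,9]]}
After op 4 (add /l/3/1 37): {"l":[93,[26,48,18,97],[65,51],[68,37,37,9]]}
After op 5 (remove /l/1): {"l":[93,[65,51],[68,37,37,9]]}
After op 6 (add /jzu 78): {"jzu":78,"l":[93,[65,51],[68,37,37,9]]}
After op 7 (remove /l/1/1): {"jzu":78,"l":[93,[65],[68,37,37,9]]}
After op 8 (add /q 40): {"jzu":78,"l":[93,[65],[68,37,37,9]],"q":40}
After op 9 (replace /l/2 55): {"jzu":78,"l":[93,[65],55],"q":40}
Value at /jzu: 78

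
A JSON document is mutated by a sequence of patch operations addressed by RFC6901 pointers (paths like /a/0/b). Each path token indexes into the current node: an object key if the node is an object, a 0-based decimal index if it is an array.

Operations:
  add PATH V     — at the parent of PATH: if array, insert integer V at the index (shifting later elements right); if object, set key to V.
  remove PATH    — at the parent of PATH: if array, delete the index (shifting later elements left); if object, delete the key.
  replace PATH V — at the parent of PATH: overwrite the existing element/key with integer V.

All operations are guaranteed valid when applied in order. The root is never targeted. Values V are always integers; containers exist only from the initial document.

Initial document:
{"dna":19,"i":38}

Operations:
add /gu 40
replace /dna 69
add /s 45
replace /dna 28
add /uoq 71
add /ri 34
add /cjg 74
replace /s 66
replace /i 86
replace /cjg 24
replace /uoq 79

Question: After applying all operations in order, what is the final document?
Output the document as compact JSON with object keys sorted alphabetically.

Answer: {"cjg":24,"dna":28,"gu":40,"i":86,"ri":34,"s":66,"uoq":79}

Derivation:
After op 1 (add /gu 40): {"dna":19,"gu":40,"i":38}
After op 2 (replace /dna 69): {"dna":69,"gu":40,"i":38}
After op 3 (add /s 45): {"dna":69,"gu":40,"i":38,"s":45}
After op 4 (replace /dna 28): {"dna":28,"gu":40,"i":38,"s":45}
After op 5 (add /uoq 71): {"dna":28,"gu":40,"i":38,"s":45,"uoq":71}
After op 6 (add /ri 34): {"dna":28,"gu":40,"i":38,"ri":34,"s":45,"uoq":71}
After op 7 (add /cjg 74): {"cjg":74,"dna":28,"gu":40,"i":38,"ri":34,"s":45,"uoq":71}
After op 8 (replace /s 66): {"cjg":74,"dna":28,"gu":40,"i":38,"ri":34,"s":66,"uoq":71}
After op 9 (replace /i 86): {"cjg":74,"dna":28,"gu":40,"i":86,"ri":34,"s":66,"uoq":71}
After op 10 (replace /cjg 24): {"cjg":24,"dna":28,"gu":40,"i":86,"ri":34,"s":66,"uoq":71}
After op 11 (replace /uoq 79): {"cjg":24,"dna":28,"gu":40,"i":86,"ri":34,"s":66,"uoq":79}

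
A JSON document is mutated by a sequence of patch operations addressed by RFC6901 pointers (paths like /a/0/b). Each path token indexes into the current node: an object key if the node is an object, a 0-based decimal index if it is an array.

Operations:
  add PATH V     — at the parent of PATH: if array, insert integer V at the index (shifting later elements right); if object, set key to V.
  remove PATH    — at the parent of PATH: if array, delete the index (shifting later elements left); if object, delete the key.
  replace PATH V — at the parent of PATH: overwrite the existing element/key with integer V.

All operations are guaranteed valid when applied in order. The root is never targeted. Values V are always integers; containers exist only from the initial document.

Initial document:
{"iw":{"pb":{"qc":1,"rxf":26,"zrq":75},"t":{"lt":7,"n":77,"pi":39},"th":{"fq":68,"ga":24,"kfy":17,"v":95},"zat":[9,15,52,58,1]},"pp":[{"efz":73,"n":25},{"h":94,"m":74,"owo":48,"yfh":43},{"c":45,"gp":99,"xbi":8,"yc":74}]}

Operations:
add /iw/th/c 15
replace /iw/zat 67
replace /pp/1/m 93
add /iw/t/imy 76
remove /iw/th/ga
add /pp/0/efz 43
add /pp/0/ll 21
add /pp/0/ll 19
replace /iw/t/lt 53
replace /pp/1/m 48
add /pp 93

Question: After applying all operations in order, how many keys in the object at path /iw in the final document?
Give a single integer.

After op 1 (add /iw/th/c 15): {"iw":{"pb":{"qc":1,"rxf":26,"zrq":75},"t":{"lt":7,"n":77,"pi":39},"th":{"c":15,"fq":68,"ga":24,"kfy":17,"v":95},"zat":[9,15,52,58,1]},"pp":[{"efz":73,"n":25},{"h":94,"m":74,"owo":48,"yfh":43},{"c":45,"gp":99,"xbi":8,"yc":74}]}
After op 2 (replace /iw/zat 67): {"iw":{"pb":{"qc":1,"rxf":26,"zrq":75},"t":{"lt":7,"n":77,"pi":39},"th":{"c":15,"fq":68,"ga":24,"kfy":17,"v":95},"zat":67},"pp":[{"efz":73,"n":25},{"h":94,"m":74,"owo":48,"yfh":43},{"c":45,"gp":99,"xbi":8,"yc":74}]}
After op 3 (replace /pp/1/m 93): {"iw":{"pb":{"qc":1,"rxf":26,"zrq":75},"t":{"lt":7,"n":77,"pi":39},"th":{"c":15,"fq":68,"ga":24,"kfy":17,"v":95},"zat":67},"pp":[{"efz":73,"n":25},{"h":94,"m":93,"owo":48,"yfh":43},{"c":45,"gp":99,"xbi":8,"yc":74}]}
After op 4 (add /iw/t/imy 76): {"iw":{"pb":{"qc":1,"rxf":26,"zrq":75},"t":{"imy":76,"lt":7,"n":77,"pi":39},"th":{"c":15,"fq":68,"ga":24,"kfy":17,"v":95},"zat":67},"pp":[{"efz":73,"n":25},{"h":94,"m":93,"owo":48,"yfh":43},{"c":45,"gp":99,"xbi":8,"yc":74}]}
After op 5 (remove /iw/th/ga): {"iw":{"pb":{"qc":1,"rxf":26,"zrq":75},"t":{"imy":76,"lt":7,"n":77,"pi":39},"th":{"c":15,"fq":68,"kfy":17,"v":95},"zat":67},"pp":[{"efz":73,"n":25},{"h":94,"m":93,"owo":48,"yfh":43},{"c":45,"gp":99,"xbi":8,"yc":74}]}
After op 6 (add /pp/0/efz 43): {"iw":{"pb":{"qc":1,"rxf":26,"zrq":75},"t":{"imy":76,"lt":7,"n":77,"pi":39},"th":{"c":15,"fq":68,"kfy":17,"v":95},"zat":67},"pp":[{"efz":43,"n":25},{"h":94,"m":93,"owo":48,"yfh":43},{"c":45,"gp":99,"xbi":8,"yc":74}]}
After op 7 (add /pp/0/ll 21): {"iw":{"pb":{"qc":1,"rxf":26,"zrq":75},"t":{"imy":76,"lt":7,"n":77,"pi":39},"th":{"c":15,"fq":68,"kfy":17,"v":95},"zat":67},"pp":[{"efz":43,"ll":21,"n":25},{"h":94,"m":93,"owo":48,"yfh":43},{"c":45,"gp":99,"xbi":8,"yc":74}]}
After op 8 (add /pp/0/ll 19): {"iw":{"pb":{"qc":1,"rxf":26,"zrq":75},"t":{"imy":76,"lt":7,"n":77,"pi":39},"th":{"c":15,"fq":68,"kfy":17,"v":95},"zat":67},"pp":[{"efz":43,"ll":19,"n":25},{"h":94,"m":93,"owo":48,"yfh":43},{"c":45,"gp":99,"xbi":8,"yc":74}]}
After op 9 (replace /iw/t/lt 53): {"iw":{"pb":{"qc":1,"rxf":26,"zrq":75},"t":{"imy":76,"lt":53,"n":77,"pi":39},"th":{"c":15,"fq":68,"kfy":17,"v":95},"zat":67},"pp":[{"efz":43,"ll":19,"n":25},{"h":94,"m":93,"owo":48,"yfh":43},{"c":45,"gp":99,"xbi":8,"yc":74}]}
After op 10 (replace /pp/1/m 48): {"iw":{"pb":{"qc":1,"rxf":26,"zrq":75},"t":{"imy":76,"lt":53,"n":77,"pi":39},"th":{"c":15,"fq":68,"kfy":17,"v":95},"zat":67},"pp":[{"efz":43,"ll":19,"n":25},{"h":94,"m":48,"owo":48,"yfh":43},{"c":45,"gp":99,"xbi":8,"yc":74}]}
After op 11 (add /pp 93): {"iw":{"pb":{"qc":1,"rxf":26,"zrq":75},"t":{"imy":76,"lt":53,"n":77,"pi":39},"th":{"c":15,"fq":68,"kfy":17,"v":95},"zat":67},"pp":93}
Size at path /iw: 4

Answer: 4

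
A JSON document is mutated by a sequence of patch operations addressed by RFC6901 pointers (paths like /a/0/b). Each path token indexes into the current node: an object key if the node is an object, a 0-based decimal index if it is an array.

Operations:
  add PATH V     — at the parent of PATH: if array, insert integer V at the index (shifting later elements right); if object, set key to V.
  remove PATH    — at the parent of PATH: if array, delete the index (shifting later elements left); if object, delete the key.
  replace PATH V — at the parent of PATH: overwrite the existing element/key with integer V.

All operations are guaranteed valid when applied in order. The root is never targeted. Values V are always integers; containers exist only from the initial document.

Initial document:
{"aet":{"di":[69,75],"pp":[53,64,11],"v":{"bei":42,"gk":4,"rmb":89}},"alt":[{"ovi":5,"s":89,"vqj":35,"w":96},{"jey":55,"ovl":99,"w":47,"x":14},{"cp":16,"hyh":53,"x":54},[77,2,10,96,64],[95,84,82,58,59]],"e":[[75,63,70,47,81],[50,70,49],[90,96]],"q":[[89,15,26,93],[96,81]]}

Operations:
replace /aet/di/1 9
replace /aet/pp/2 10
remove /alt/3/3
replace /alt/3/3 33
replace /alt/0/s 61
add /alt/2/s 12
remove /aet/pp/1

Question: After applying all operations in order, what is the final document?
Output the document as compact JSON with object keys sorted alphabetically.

After op 1 (replace /aet/di/1 9): {"aet":{"di":[69,9],"pp":[53,64,11],"v":{"bei":42,"gk":4,"rmb":89}},"alt":[{"ovi":5,"s":89,"vqj":35,"w":96},{"jey":55,"ovl":99,"w":47,"x":14},{"cp":16,"hyh":53,"x":54},[77,2,10,96,64],[95,84,82,58,59]],"e":[[75,63,70,47,81],[50,70,49],[90,96]],"q":[[89,15,26,93],[96,81]]}
After op 2 (replace /aet/pp/2 10): {"aet":{"di":[69,9],"pp":[53,64,10],"v":{"bei":42,"gk":4,"rmb":89}},"alt":[{"ovi":5,"s":89,"vqj":35,"w":96},{"jey":55,"ovl":99,"w":47,"x":14},{"cp":16,"hyh":53,"x":54},[77,2,10,96,64],[95,84,82,58,59]],"e":[[75,63,70,47,81],[50,70,49],[90,96]],"q":[[89,15,26,93],[96,81]]}
After op 3 (remove /alt/3/3): {"aet":{"di":[69,9],"pp":[53,64,10],"v":{"bei":42,"gk":4,"rmb":89}},"alt":[{"ovi":5,"s":89,"vqj":35,"w":96},{"jey":55,"ovl":99,"w":47,"x":14},{"cp":16,"hyh":53,"x":54},[77,2,10,64],[95,84,82,58,59]],"e":[[75,63,70,47,81],[50,70,49],[90,96]],"q":[[89,15,26,93],[96,81]]}
After op 4 (replace /alt/3/3 33): {"aet":{"di":[69,9],"pp":[53,64,10],"v":{"bei":42,"gk":4,"rmb":89}},"alt":[{"ovi":5,"s":89,"vqj":35,"w":96},{"jey":55,"ovl":99,"w":47,"x":14},{"cp":16,"hyh":53,"x":54},[77,2,10,33],[95,84,82,58,59]],"e":[[75,63,70,47,81],[50,70,49],[90,96]],"q":[[89,15,26,93],[96,81]]}
After op 5 (replace /alt/0/s 61): {"aet":{"di":[69,9],"pp":[53,64,10],"v":{"bei":42,"gk":4,"rmb":89}},"alt":[{"ovi":5,"s":61,"vqj":35,"w":96},{"jey":55,"ovl":99,"w":47,"x":14},{"cp":16,"hyh":53,"x":54},[77,2,10,33],[95,84,82,58,59]],"e":[[75,63,70,47,81],[50,70,49],[90,96]],"q":[[89,15,26,93],[96,81]]}
After op 6 (add /alt/2/s 12): {"aet":{"di":[69,9],"pp":[53,64,10],"v":{"bei":42,"gk":4,"rmb":89}},"alt":[{"ovi":5,"s":61,"vqj":35,"w":96},{"jey":55,"ovl":99,"w":47,"x":14},{"cp":16,"hyh":53,"s":12,"x":54},[77,2,10,33],[95,84,82,58,59]],"e":[[75,63,70,47,81],[50,70,49],[90,96]],"q":[[89,15,26,93],[96,81]]}
After op 7 (remove /aet/pp/1): {"aet":{"di":[69,9],"pp":[53,10],"v":{"bei":42,"gk":4,"rmb":89}},"alt":[{"ovi":5,"s":61,"vqj":35,"w":96},{"jey":55,"ovl":99,"w":47,"x":14},{"cp":16,"hyh":53,"s":12,"x":54},[77,2,10,33],[95,84,82,58,59]],"e":[[75,63,70,47,81],[50,70,49],[90,96]],"q":[[89,15,26,93],[96,81]]}

Answer: {"aet":{"di":[69,9],"pp":[53,10],"v":{"bei":42,"gk":4,"rmb":89}},"alt":[{"ovi":5,"s":61,"vqj":35,"w":96},{"jey":55,"ovl":99,"w":47,"x":14},{"cp":16,"hyh":53,"s":12,"x":54},[77,2,10,33],[95,84,82,58,59]],"e":[[75,63,70,47,81],[50,70,49],[90,96]],"q":[[89,15,26,93],[96,81]]}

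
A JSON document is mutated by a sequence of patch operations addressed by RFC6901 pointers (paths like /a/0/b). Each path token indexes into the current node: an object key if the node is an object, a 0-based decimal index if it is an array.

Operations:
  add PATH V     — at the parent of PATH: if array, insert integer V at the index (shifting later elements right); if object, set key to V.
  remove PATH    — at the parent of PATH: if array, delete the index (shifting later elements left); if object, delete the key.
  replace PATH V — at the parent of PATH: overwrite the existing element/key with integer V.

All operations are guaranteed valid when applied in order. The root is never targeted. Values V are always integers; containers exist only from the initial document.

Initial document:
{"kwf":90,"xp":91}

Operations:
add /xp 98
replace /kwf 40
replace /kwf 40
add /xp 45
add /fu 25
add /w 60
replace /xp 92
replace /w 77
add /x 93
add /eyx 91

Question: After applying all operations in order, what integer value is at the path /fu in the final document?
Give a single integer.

After op 1 (add /xp 98): {"kwf":90,"xp":98}
After op 2 (replace /kwf 40): {"kwf":40,"xp":98}
After op 3 (replace /kwf 40): {"kwf":40,"xp":98}
After op 4 (add /xp 45): {"kwf":40,"xp":45}
After op 5 (add /fu 25): {"fu":25,"kwf":40,"xp":45}
After op 6 (add /w 60): {"fu":25,"kwf":40,"w":60,"xp":45}
After op 7 (replace /xp 92): {"fu":25,"kwf":40,"w":60,"xp":92}
After op 8 (replace /w 77): {"fu":25,"kwf":40,"w":77,"xp":92}
After op 9 (add /x 93): {"fu":25,"kwf":40,"w":77,"x":93,"xp":92}
After op 10 (add /eyx 91): {"eyx":91,"fu":25,"kwf":40,"w":77,"x":93,"xp":92}
Value at /fu: 25

Answer: 25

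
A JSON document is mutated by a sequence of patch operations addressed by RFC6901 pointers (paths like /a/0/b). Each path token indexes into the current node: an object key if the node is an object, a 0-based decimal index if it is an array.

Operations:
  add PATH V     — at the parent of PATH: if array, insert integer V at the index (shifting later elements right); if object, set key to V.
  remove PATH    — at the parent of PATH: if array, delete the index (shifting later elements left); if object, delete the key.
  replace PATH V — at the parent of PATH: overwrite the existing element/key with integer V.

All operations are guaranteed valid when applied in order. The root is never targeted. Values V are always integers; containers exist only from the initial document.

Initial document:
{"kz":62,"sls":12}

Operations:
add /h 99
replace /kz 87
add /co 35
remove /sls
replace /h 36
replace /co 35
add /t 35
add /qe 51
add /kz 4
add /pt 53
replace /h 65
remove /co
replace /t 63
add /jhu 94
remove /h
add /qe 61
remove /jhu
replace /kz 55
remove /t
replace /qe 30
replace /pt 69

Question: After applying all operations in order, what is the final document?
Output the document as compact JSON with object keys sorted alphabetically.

After op 1 (add /h 99): {"h":99,"kz":62,"sls":12}
After op 2 (replace /kz 87): {"h":99,"kz":87,"sls":12}
After op 3 (add /co 35): {"co":35,"h":99,"kz":87,"sls":12}
After op 4 (remove /sls): {"co":35,"h":99,"kz":87}
After op 5 (replace /h 36): {"co":35,"h":36,"kz":87}
After op 6 (replace /co 35): {"co":35,"h":36,"kz":87}
After op 7 (add /t 35): {"co":35,"h":36,"kz":87,"t":35}
After op 8 (add /qe 51): {"co":35,"h":36,"kz":87,"qe":51,"t":35}
After op 9 (add /kz 4): {"co":35,"h":36,"kz":4,"qe":51,"t":35}
After op 10 (add /pt 53): {"co":35,"h":36,"kz":4,"pt":53,"qe":51,"t":35}
After op 11 (replace /h 65): {"co":35,"h":65,"kz":4,"pt":53,"qe":51,"t":35}
After op 12 (remove /co): {"h":65,"kz":4,"pt":53,"qe":51,"t":35}
After op 13 (replace /t 63): {"h":65,"kz":4,"pt":53,"qe":51,"t":63}
After op 14 (add /jhu 94): {"h":65,"jhu":94,"kz":4,"pt":53,"qe":51,"t":63}
After op 15 (remove /h): {"jhu":94,"kz":4,"pt":53,"qe":51,"t":63}
After op 16 (add /qe 61): {"jhu":94,"kz":4,"pt":53,"qe":61,"t":63}
After op 17 (remove /jhu): {"kz":4,"pt":53,"qe":61,"t":63}
After op 18 (replace /kz 55): {"kz":55,"pt":53,"qe":61,"t":63}
After op 19 (remove /t): {"kz":55,"pt":53,"qe":61}
After op 20 (replace /qe 30): {"kz":55,"pt":53,"qe":30}
After op 21 (replace /pt 69): {"kz":55,"pt":69,"qe":30}

Answer: {"kz":55,"pt":69,"qe":30}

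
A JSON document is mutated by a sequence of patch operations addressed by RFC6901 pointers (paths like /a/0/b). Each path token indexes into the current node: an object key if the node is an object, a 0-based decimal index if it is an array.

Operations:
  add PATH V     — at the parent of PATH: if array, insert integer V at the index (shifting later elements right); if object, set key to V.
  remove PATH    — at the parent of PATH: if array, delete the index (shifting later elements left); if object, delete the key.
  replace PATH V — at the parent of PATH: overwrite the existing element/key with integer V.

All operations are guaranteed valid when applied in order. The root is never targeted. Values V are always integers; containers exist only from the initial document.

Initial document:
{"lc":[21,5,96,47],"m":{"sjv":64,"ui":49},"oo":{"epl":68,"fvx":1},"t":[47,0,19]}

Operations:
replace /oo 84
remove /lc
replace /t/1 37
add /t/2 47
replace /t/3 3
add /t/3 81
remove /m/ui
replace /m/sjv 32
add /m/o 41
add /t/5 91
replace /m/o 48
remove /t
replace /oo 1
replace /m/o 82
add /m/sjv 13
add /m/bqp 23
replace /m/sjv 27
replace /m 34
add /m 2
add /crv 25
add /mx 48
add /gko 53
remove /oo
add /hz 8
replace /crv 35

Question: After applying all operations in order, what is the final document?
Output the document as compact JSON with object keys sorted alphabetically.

Answer: {"crv":35,"gko":53,"hz":8,"m":2,"mx":48}

Derivation:
After op 1 (replace /oo 84): {"lc":[21,5,96,47],"m":{"sjv":64,"ui":49},"oo":84,"t":[47,0,19]}
After op 2 (remove /lc): {"m":{"sjv":64,"ui":49},"oo":84,"t":[47,0,19]}
After op 3 (replace /t/1 37): {"m":{"sjv":64,"ui":49},"oo":84,"t":[47,37,19]}
After op 4 (add /t/2 47): {"m":{"sjv":64,"ui":49},"oo":84,"t":[47,37,47,19]}
After op 5 (replace /t/3 3): {"m":{"sjv":64,"ui":49},"oo":84,"t":[47,37,47,3]}
After op 6 (add /t/3 81): {"m":{"sjv":64,"ui":49},"oo":84,"t":[47,37,47,81,3]}
After op 7 (remove /m/ui): {"m":{"sjv":64},"oo":84,"t":[47,37,47,81,3]}
After op 8 (replace /m/sjv 32): {"m":{"sjv":32},"oo":84,"t":[47,37,47,81,3]}
After op 9 (add /m/o 41): {"m":{"o":41,"sjv":32},"oo":84,"t":[47,37,47,81,3]}
After op 10 (add /t/5 91): {"m":{"o":41,"sjv":32},"oo":84,"t":[47,37,47,81,3,91]}
After op 11 (replace /m/o 48): {"m":{"o":48,"sjv":32},"oo":84,"t":[47,37,47,81,3,91]}
After op 12 (remove /t): {"m":{"o":48,"sjv":32},"oo":84}
After op 13 (replace /oo 1): {"m":{"o":48,"sjv":32},"oo":1}
After op 14 (replace /m/o 82): {"m":{"o":82,"sjv":32},"oo":1}
After op 15 (add /m/sjv 13): {"m":{"o":82,"sjv":13},"oo":1}
After op 16 (add /m/bqp 23): {"m":{"bqp":23,"o":82,"sjv":13},"oo":1}
After op 17 (replace /m/sjv 27): {"m":{"bqp":23,"o":82,"sjv":27},"oo":1}
After op 18 (replace /m 34): {"m":34,"oo":1}
After op 19 (add /m 2): {"m":2,"oo":1}
After op 20 (add /crv 25): {"crv":25,"m":2,"oo":1}
After op 21 (add /mx 48): {"crv":25,"m":2,"mx":48,"oo":1}
After op 22 (add /gko 53): {"crv":25,"gko":53,"m":2,"mx":48,"oo":1}
After op 23 (remove /oo): {"crv":25,"gko":53,"m":2,"mx":48}
After op 24 (add /hz 8): {"crv":25,"gko":53,"hz":8,"m":2,"mx":48}
After op 25 (replace /crv 35): {"crv":35,"gko":53,"hz":8,"m":2,"mx":48}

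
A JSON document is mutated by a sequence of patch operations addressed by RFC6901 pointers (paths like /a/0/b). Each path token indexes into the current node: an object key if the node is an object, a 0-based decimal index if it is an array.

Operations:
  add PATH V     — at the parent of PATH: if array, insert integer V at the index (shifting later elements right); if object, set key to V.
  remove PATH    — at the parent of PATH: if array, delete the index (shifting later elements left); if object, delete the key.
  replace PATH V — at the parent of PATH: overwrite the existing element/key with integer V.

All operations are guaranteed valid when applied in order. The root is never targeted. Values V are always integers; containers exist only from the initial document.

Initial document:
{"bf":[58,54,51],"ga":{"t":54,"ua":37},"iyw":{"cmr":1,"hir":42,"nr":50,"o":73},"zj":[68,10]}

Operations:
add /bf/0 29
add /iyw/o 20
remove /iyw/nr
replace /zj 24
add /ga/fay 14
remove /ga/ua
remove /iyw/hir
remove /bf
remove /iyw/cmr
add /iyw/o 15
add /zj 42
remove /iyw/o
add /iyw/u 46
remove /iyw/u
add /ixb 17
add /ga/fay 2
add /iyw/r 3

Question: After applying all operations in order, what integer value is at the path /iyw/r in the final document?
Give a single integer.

After op 1 (add /bf/0 29): {"bf":[29,58,54,51],"ga":{"t":54,"ua":37},"iyw":{"cmr":1,"hir":42,"nr":50,"o":73},"zj":[68,10]}
After op 2 (add /iyw/o 20): {"bf":[29,58,54,51],"ga":{"t":54,"ua":37},"iyw":{"cmr":1,"hir":42,"nr":50,"o":20},"zj":[68,10]}
After op 3 (remove /iyw/nr): {"bf":[29,58,54,51],"ga":{"t":54,"ua":37},"iyw":{"cmr":1,"hir":42,"o":20},"zj":[68,10]}
After op 4 (replace /zj 24): {"bf":[29,58,54,51],"ga":{"t":54,"ua":37},"iyw":{"cmr":1,"hir":42,"o":20},"zj":24}
After op 5 (add /ga/fay 14): {"bf":[29,58,54,51],"ga":{"fay":14,"t":54,"ua":37},"iyw":{"cmr":1,"hir":42,"o":20},"zj":24}
After op 6 (remove /ga/ua): {"bf":[29,58,54,51],"ga":{"fay":14,"t":54},"iyw":{"cmr":1,"hir":42,"o":20},"zj":24}
After op 7 (remove /iyw/hir): {"bf":[29,58,54,51],"ga":{"fay":14,"t":54},"iyw":{"cmr":1,"o":20},"zj":24}
After op 8 (remove /bf): {"ga":{"fay":14,"t":54},"iyw":{"cmr":1,"o":20},"zj":24}
After op 9 (remove /iyw/cmr): {"ga":{"fay":14,"t":54},"iyw":{"o":20},"zj":24}
After op 10 (add /iyw/o 15): {"ga":{"fay":14,"t":54},"iyw":{"o":15},"zj":24}
After op 11 (add /zj 42): {"ga":{"fay":14,"t":54},"iyw":{"o":15},"zj":42}
After op 12 (remove /iyw/o): {"ga":{"fay":14,"t":54},"iyw":{},"zj":42}
After op 13 (add /iyw/u 46): {"ga":{"fay":14,"t":54},"iyw":{"u":46},"zj":42}
After op 14 (remove /iyw/u): {"ga":{"fay":14,"t":54},"iyw":{},"zj":42}
After op 15 (add /ixb 17): {"ga":{"fay":14,"t":54},"ixb":17,"iyw":{},"zj":42}
After op 16 (add /ga/fay 2): {"ga":{"fay":2,"t":54},"ixb":17,"iyw":{},"zj":42}
After op 17 (add /iyw/r 3): {"ga":{"fay":2,"t":54},"ixb":17,"iyw":{"r":3},"zj":42}
Value at /iyw/r: 3

Answer: 3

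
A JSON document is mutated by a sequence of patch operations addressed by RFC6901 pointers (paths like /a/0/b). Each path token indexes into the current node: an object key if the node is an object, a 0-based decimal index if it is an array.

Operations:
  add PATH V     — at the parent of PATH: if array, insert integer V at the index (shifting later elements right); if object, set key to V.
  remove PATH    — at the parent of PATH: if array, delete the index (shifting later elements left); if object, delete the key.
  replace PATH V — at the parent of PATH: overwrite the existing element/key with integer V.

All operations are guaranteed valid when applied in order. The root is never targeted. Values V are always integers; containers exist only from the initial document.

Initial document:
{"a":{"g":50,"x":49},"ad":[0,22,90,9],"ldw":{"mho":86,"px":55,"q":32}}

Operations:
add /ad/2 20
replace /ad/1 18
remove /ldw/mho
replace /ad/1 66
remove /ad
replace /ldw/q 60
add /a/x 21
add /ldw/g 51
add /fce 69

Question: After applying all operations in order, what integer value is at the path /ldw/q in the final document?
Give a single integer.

After op 1 (add /ad/2 20): {"a":{"g":50,"x":49},"ad":[0,22,20,90,9],"ldw":{"mho":86,"px":55,"q":32}}
After op 2 (replace /ad/1 18): {"a":{"g":50,"x":49},"ad":[0,18,20,90,9],"ldw":{"mho":86,"px":55,"q":32}}
After op 3 (remove /ldw/mho): {"a":{"g":50,"x":49},"ad":[0,18,20,90,9],"ldw":{"px":55,"q":32}}
After op 4 (replace /ad/1 66): {"a":{"g":50,"x":49},"ad":[0,66,20,90,9],"ldw":{"px":55,"q":32}}
After op 5 (remove /ad): {"a":{"g":50,"x":49},"ldw":{"px":55,"q":32}}
After op 6 (replace /ldw/q 60): {"a":{"g":50,"x":49},"ldw":{"px":55,"q":60}}
After op 7 (add /a/x 21): {"a":{"g":50,"x":21},"ldw":{"px":55,"q":60}}
After op 8 (add /ldw/g 51): {"a":{"g":50,"x":21},"ldw":{"g":51,"px":55,"q":60}}
After op 9 (add /fce 69): {"a":{"g":50,"x":21},"fce":69,"ldw":{"g":51,"px":55,"q":60}}
Value at /ldw/q: 60

Answer: 60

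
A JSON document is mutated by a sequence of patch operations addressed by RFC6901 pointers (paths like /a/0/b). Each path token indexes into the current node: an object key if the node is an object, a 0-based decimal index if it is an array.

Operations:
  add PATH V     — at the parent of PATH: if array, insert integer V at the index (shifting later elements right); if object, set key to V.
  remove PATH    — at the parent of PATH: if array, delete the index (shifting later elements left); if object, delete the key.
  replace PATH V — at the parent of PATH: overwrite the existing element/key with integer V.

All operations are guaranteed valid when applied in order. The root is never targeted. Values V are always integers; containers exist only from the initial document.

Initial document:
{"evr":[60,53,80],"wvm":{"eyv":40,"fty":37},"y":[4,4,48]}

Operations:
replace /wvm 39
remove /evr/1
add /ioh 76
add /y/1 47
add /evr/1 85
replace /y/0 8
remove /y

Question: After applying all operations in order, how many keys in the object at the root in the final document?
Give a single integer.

After op 1 (replace /wvm 39): {"evr":[60,53,80],"wvm":39,"y":[4,4,48]}
After op 2 (remove /evr/1): {"evr":[60,80],"wvm":39,"y":[4,4,48]}
After op 3 (add /ioh 76): {"evr":[60,80],"ioh":76,"wvm":39,"y":[4,4,48]}
After op 4 (add /y/1 47): {"evr":[60,80],"ioh":76,"wvm":39,"y":[4,47,4,48]}
After op 5 (add /evr/1 85): {"evr":[60,85,80],"ioh":76,"wvm":39,"y":[4,47,4,48]}
After op 6 (replace /y/0 8): {"evr":[60,85,80],"ioh":76,"wvm":39,"y":[8,47,4,48]}
After op 7 (remove /y): {"evr":[60,85,80],"ioh":76,"wvm":39}
Size at the root: 3

Answer: 3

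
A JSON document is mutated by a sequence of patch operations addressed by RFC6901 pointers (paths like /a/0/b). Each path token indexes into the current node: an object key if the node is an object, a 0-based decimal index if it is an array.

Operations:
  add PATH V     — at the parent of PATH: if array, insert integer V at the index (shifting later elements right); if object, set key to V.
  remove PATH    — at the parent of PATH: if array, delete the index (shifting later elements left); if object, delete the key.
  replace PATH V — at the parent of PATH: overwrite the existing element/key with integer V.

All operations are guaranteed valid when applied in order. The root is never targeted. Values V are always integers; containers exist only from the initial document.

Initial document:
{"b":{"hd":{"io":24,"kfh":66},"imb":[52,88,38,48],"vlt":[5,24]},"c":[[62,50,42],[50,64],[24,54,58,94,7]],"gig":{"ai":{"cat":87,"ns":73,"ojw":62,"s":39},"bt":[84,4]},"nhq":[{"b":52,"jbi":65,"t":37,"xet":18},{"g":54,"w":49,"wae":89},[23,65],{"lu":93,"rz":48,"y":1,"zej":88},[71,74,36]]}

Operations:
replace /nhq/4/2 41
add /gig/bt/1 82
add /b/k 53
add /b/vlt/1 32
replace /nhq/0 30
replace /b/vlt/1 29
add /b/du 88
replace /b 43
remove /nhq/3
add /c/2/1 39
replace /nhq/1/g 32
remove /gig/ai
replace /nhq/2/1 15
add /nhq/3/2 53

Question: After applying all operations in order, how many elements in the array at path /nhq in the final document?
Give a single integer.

After op 1 (replace /nhq/4/2 41): {"b":{"hd":{"io":24,"kfh":66},"imb":[52,88,38,48],"vlt":[5,24]},"c":[[62,50,42],[50,64],[24,54,58,94,7]],"gig":{"ai":{"cat":87,"ns":73,"ojw":62,"s":39},"bt":[84,4]},"nhq":[{"b":52,"jbi":65,"t":37,"xet":18},{"g":54,"w":49,"wae":89},[23,65],{"lu":93,"rz":48,"y":1,"zej":88},[71,74,41]]}
After op 2 (add /gig/bt/1 82): {"b":{"hd":{"io":24,"kfh":66},"imb":[52,88,38,48],"vlt":[5,24]},"c":[[62,50,42],[50,64],[24,54,58,94,7]],"gig":{"ai":{"cat":87,"ns":73,"ojw":62,"s":39},"bt":[84,82,4]},"nhq":[{"b":52,"jbi":65,"t":37,"xet":18},{"g":54,"w":49,"wae":89},[23,65],{"lu":93,"rz":48,"y":1,"zej":88},[71,74,41]]}
After op 3 (add /b/k 53): {"b":{"hd":{"io":24,"kfh":66},"imb":[52,88,38,48],"k":53,"vlt":[5,24]},"c":[[62,50,42],[50,64],[24,54,58,94,7]],"gig":{"ai":{"cat":87,"ns":73,"ojw":62,"s":39},"bt":[84,82,4]},"nhq":[{"b":52,"jbi":65,"t":37,"xet":18},{"g":54,"w":49,"wae":89},[23,65],{"lu":93,"rz":48,"y":1,"zej":88},[71,74,41]]}
After op 4 (add /b/vlt/1 32): {"b":{"hd":{"io":24,"kfh":66},"imb":[52,88,38,48],"k":53,"vlt":[5,32,24]},"c":[[62,50,42],[50,64],[24,54,58,94,7]],"gig":{"ai":{"cat":87,"ns":73,"ojw":62,"s":39},"bt":[84,82,4]},"nhq":[{"b":52,"jbi":65,"t":37,"xet":18},{"g":54,"w":49,"wae":89},[23,65],{"lu":93,"rz":48,"y":1,"zej":88},[71,74,41]]}
After op 5 (replace /nhq/0 30): {"b":{"hd":{"io":24,"kfh":66},"imb":[52,88,38,48],"k":53,"vlt":[5,32,24]},"c":[[62,50,42],[50,64],[24,54,58,94,7]],"gig":{"ai":{"cat":87,"ns":73,"ojw":62,"s":39},"bt":[84,82,4]},"nhq":[30,{"g":54,"w":49,"wae":89},[23,65],{"lu":93,"rz":48,"y":1,"zej":88},[71,74,41]]}
After op 6 (replace /b/vlt/1 29): {"b":{"hd":{"io":24,"kfh":66},"imb":[52,88,38,48],"k":53,"vlt":[5,29,24]},"c":[[62,50,42],[50,64],[24,54,58,94,7]],"gig":{"ai":{"cat":87,"ns":73,"ojw":62,"s":39},"bt":[84,82,4]},"nhq":[30,{"g":54,"w":49,"wae":89},[23,65],{"lu":93,"rz":48,"y":1,"zej":88},[71,74,41]]}
After op 7 (add /b/du 88): {"b":{"du":88,"hd":{"io":24,"kfh":66},"imb":[52,88,38,48],"k":53,"vlt":[5,29,24]},"c":[[62,50,42],[50,64],[24,54,58,94,7]],"gig":{"ai":{"cat":87,"ns":73,"ojw":62,"s":39},"bt":[84,82,4]},"nhq":[30,{"g":54,"w":49,"wae":89},[23,65],{"lu":93,"rz":48,"y":1,"zej":88},[71,74,41]]}
After op 8 (replace /b 43): {"b":43,"c":[[62,50,42],[50,64],[24,54,58,94,7]],"gig":{"ai":{"cat":87,"ns":73,"ojw":62,"s":39},"bt":[84,82,4]},"nhq":[30,{"g":54,"w":49,"wae":89},[23,65],{"lu":93,"rz":48,"y":1,"zej":88},[71,74,41]]}
After op 9 (remove /nhq/3): {"b":43,"c":[[62,50,42],[50,64],[24,54,58,94,7]],"gig":{"ai":{"cat":87,"ns":73,"ojw":62,"s":39},"bt":[84,82,4]},"nhq":[30,{"g":54,"w":49,"wae":89},[23,65],[71,74,41]]}
After op 10 (add /c/2/1 39): {"b":43,"c":[[62,50,42],[50,64],[24,39,54,58,94,7]],"gig":{"ai":{"cat":87,"ns":73,"ojw":62,"s":39},"bt":[84,82,4]},"nhq":[30,{"g":54,"w":49,"wae":89},[23,65],[71,74,41]]}
After op 11 (replace /nhq/1/g 32): {"b":43,"c":[[62,50,42],[50,64],[24,39,54,58,94,7]],"gig":{"ai":{"cat":87,"ns":73,"ojw":62,"s":39},"bt":[84,82,4]},"nhq":[30,{"g":32,"w":49,"wae":89},[23,65],[71,74,41]]}
After op 12 (remove /gig/ai): {"b":43,"c":[[62,50,42],[50,64],[24,39,54,58,94,7]],"gig":{"bt":[84,82,4]},"nhq":[30,{"g":32,"w":49,"wae":89},[23,65],[71,74,41]]}
After op 13 (replace /nhq/2/1 15): {"b":43,"c":[[62,50,42],[50,64],[24,39,54,58,94,7]],"gig":{"bt":[84,82,4]},"nhq":[30,{"g":32,"w":49,"wae":89},[23,15],[71,74,41]]}
After op 14 (add /nhq/3/2 53): {"b":43,"c":[[62,50,42],[50,64],[24,39,54,58,94,7]],"gig":{"bt":[84,82,4]},"nhq":[30,{"g":32,"w":49,"wae":89},[23,15],[71,74,53,41]]}
Size at path /nhq: 4

Answer: 4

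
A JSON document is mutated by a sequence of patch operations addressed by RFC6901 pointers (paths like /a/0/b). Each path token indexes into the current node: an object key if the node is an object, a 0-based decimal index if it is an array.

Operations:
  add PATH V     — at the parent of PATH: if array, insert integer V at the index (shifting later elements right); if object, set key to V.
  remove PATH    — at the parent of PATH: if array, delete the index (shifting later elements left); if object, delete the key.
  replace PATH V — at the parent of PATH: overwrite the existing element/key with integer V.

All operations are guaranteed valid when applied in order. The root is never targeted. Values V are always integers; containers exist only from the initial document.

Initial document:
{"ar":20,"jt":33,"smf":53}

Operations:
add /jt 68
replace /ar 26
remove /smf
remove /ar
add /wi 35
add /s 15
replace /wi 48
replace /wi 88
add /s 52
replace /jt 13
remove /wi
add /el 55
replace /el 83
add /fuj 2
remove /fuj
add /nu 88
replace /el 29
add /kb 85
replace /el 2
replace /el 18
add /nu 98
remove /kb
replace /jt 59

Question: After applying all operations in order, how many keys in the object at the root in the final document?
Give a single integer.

Answer: 4

Derivation:
After op 1 (add /jt 68): {"ar":20,"jt":68,"smf":53}
After op 2 (replace /ar 26): {"ar":26,"jt":68,"smf":53}
After op 3 (remove /smf): {"ar":26,"jt":68}
After op 4 (remove /ar): {"jt":68}
After op 5 (add /wi 35): {"jt":68,"wi":35}
After op 6 (add /s 15): {"jt":68,"s":15,"wi":35}
After op 7 (replace /wi 48): {"jt":68,"s":15,"wi":48}
After op 8 (replace /wi 88): {"jt":68,"s":15,"wi":88}
After op 9 (add /s 52): {"jt":68,"s":52,"wi":88}
After op 10 (replace /jt 13): {"jt":13,"s":52,"wi":88}
After op 11 (remove /wi): {"jt":13,"s":52}
After op 12 (add /el 55): {"el":55,"jt":13,"s":52}
After op 13 (replace /el 83): {"el":83,"jt":13,"s":52}
After op 14 (add /fuj 2): {"el":83,"fuj":2,"jt":13,"s":52}
After op 15 (remove /fuj): {"el":83,"jt":13,"s":52}
After op 16 (add /nu 88): {"el":83,"jt":13,"nu":88,"s":52}
After op 17 (replace /el 29): {"el":29,"jt":13,"nu":88,"s":52}
After op 18 (add /kb 85): {"el":29,"jt":13,"kb":85,"nu":88,"s":52}
After op 19 (replace /el 2): {"el":2,"jt":13,"kb":85,"nu":88,"s":52}
After op 20 (replace /el 18): {"el":18,"jt":13,"kb":85,"nu":88,"s":52}
After op 21 (add /nu 98): {"el":18,"jt":13,"kb":85,"nu":98,"s":52}
After op 22 (remove /kb): {"el":18,"jt":13,"nu":98,"s":52}
After op 23 (replace /jt 59): {"el":18,"jt":59,"nu":98,"s":52}
Size at the root: 4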